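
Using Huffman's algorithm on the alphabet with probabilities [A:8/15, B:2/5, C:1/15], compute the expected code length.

Huffman tree construction:
Combine smallest probabilities repeatedly
Resulting codes:
  A: 1 (length 1)
  B: 01 (length 2)
  C: 00 (length 2)
Average length = Σ p(s) × length(s) = 1.4667 bits


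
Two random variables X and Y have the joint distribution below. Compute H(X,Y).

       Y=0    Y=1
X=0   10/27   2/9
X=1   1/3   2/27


H(X,Y) = -Σ p(x,y) log₂ p(x,y)
  p(0,0)=10/27: -0.3704 × log₂(0.3704) = 0.5307
  p(0,1)=2/9: -0.2222 × log₂(0.2222) = 0.4822
  p(1,0)=1/3: -0.3333 × log₂(0.3333) = 0.5283
  p(1,1)=2/27: -0.0741 × log₂(0.0741) = 0.2781
H(X,Y) = 1.8194 bits


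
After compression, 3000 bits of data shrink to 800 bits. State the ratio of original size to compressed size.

Compression ratio = Original / Compressed
= 3000 / 800 = 3.75:1


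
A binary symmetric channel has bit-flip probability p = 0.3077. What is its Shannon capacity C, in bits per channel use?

For BSC with error probability p:
C = 1 - H(p) where H(p) is binary entropy
H(0.3077) = -0.3077 × log₂(0.3077) - 0.6923 × log₂(0.6923)
H(p) = 0.8905
C = 1 - 0.8905 = 0.1095 bits/use


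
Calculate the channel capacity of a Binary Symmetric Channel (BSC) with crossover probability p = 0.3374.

For BSC with error probability p:
C = 1 - H(p) where H(p) is binary entropy
H(0.3374) = -0.3374 × log₂(0.3374) - 0.6626 × log₂(0.6626)
H(p) = 0.9223
C = 1 - 0.9223 = 0.0777 bits/use


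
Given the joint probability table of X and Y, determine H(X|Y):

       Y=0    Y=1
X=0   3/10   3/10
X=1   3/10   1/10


H(X|Y) = Σ_y p(y) H(X|Y=y)
  p(Y=0) = 3/5, H(X|Y=0) = 1.0000
  p(Y=1) = 2/5, H(X|Y=1) = 0.8113
H(X|Y) = 0.6000×1.0000 + 0.4000×0.8113 = 0.9245 bits


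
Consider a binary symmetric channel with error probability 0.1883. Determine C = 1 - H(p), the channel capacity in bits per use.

For BSC with error probability p:
C = 1 - H(p) where H(p) is binary entropy
H(0.1883) = -0.1883 × log₂(0.1883) - 0.8117 × log₂(0.8117)
H(p) = 0.6979
C = 1 - 0.6979 = 0.3021 bits/use


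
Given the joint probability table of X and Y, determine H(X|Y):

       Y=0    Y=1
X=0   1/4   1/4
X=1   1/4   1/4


H(X|Y) = Σ_y p(y) H(X|Y=y)
  p(Y=0) = 1/2, H(X|Y=0) = 1.0000
  p(Y=1) = 1/2, H(X|Y=1) = 1.0000
H(X|Y) = 0.5000×1.0000 + 0.5000×1.0000 = 1.0000 bits


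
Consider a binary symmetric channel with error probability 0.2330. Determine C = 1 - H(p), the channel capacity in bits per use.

For BSC with error probability p:
C = 1 - H(p) where H(p) is binary entropy
H(0.2330) = -0.2330 × log₂(0.2330) - 0.7670 × log₂(0.7670)
H(p) = 0.7832
C = 1 - 0.7832 = 0.2168 bits/use


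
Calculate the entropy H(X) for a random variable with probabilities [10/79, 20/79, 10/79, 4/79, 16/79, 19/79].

H(X) = -Σ p(x) log₂ p(x)
  -10/79 × log₂(10/79) = 0.3774
  -20/79 × log₂(20/79) = 0.5017
  -10/79 × log₂(10/79) = 0.3774
  -4/79 × log₂(4/79) = 0.2179
  -16/79 × log₂(16/79) = 0.4666
  -19/79 × log₂(19/79) = 0.4944
H(X) = 2.4356 bits


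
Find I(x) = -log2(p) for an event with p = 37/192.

Information content I(x) = -log₂(p(x))
I = -log₂(37/192) = -log₂(0.1927)
I = 2.3755 bits


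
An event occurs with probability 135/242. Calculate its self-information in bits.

Information content I(x) = -log₂(p(x))
I = -log₂(135/242) = -log₂(0.5579)
I = 0.8420 bits


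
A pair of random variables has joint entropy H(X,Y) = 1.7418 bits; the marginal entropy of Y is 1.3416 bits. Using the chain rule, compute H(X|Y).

Chain rule: H(X,Y) = H(X|Y) + H(Y)
H(X|Y) = H(X,Y) - H(Y) = 1.7418 - 1.3416 = 0.4002 bits


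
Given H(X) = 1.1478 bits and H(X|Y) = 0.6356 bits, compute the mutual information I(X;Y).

I(X;Y) = H(X) - H(X|Y)
I(X;Y) = 1.1478 - 0.6356 = 0.5122 bits


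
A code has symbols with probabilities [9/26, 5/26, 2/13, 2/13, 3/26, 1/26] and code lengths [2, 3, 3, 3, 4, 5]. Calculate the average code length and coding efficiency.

Average length L = Σ p_i × l_i = 2.8462 bits
Entropy H = 2.3584 bits
Efficiency η = H/L × 100% = 82.86%


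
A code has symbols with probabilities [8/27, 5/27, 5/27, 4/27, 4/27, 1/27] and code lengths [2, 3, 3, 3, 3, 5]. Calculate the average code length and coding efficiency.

Average length L = Σ p_i × l_i = 2.7778 bits
Entropy H = 2.4134 bits
Efficiency η = H/L × 100% = 86.88%


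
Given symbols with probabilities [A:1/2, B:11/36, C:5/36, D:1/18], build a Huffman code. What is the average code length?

Huffman tree construction:
Combine smallest probabilities repeatedly
Resulting codes:
  A: 0 (length 1)
  B: 11 (length 2)
  C: 101 (length 3)
  D: 100 (length 3)
Average length = Σ p(s) × length(s) = 1.6944 bits


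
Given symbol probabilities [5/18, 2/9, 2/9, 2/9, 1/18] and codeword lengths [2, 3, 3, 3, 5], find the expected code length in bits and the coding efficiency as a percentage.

Average length L = Σ p_i × l_i = 2.8333 bits
Entropy H = 2.1916 bits
Efficiency η = H/L × 100% = 77.35%


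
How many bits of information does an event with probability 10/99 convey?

Information content I(x) = -log₂(p(x))
I = -log₂(10/99) = -log₂(0.1010)
I = 3.3074 bits


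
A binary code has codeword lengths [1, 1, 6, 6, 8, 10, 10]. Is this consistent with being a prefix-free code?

Kraft inequality: Σ 2^(-l_i) ≤ 1 for prefix-free code
Calculating: 2^(-1) + 2^(-1) + 2^(-6) + 2^(-6) + 2^(-8) + 2^(-10) + 2^(-10)
= 0.5 + 0.5 + 0.015625 + 0.015625 + 0.00390625 + 0.0009765625 + 0.0009765625
= 1.0371
Since 1.0371 > 1, prefix-free code does not exist


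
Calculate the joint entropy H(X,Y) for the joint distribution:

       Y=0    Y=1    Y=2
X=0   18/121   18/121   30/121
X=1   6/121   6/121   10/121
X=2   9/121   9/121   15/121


H(X,Y) = -Σ p(x,y) log₂ p(x,y)
  p(0,0)=18/121: -0.1488 × log₂(0.1488) = 0.4089
  p(0,1)=18/121: -0.1488 × log₂(0.1488) = 0.4089
  p(0,2)=30/121: -0.2479 × log₂(0.2479) = 0.4988
  p(1,0)=6/121: -0.0496 × log₂(0.0496) = 0.2149
  p(1,1)=6/121: -0.0496 × log₂(0.0496) = 0.2149
  p(1,2)=10/121: -0.0826 × log₂(0.0826) = 0.2973
  p(2,0)=9/121: -0.0744 × log₂(0.0744) = 0.2788
  p(2,1)=9/121: -0.0744 × log₂(0.0744) = 0.2788
  p(2,2)=15/121: -0.1240 × log₂(0.1240) = 0.3734
H(X,Y) = 2.9749 bits


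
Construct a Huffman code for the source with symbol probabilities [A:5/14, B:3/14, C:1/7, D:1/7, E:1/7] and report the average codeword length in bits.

Huffman tree construction:
Combine smallest probabilities repeatedly
Resulting codes:
  A: 11 (length 2)
  B: 01 (length 2)
  C: 100 (length 3)
  D: 101 (length 3)
  E: 00 (length 2)
Average length = Σ p(s) × length(s) = 2.2857 bits


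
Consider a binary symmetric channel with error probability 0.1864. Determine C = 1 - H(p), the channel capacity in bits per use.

For BSC with error probability p:
C = 1 - H(p) where H(p) is binary entropy
H(0.1864) = -0.1864 × log₂(0.1864) - 0.8136 × log₂(0.8136)
H(p) = 0.6939
C = 1 - 0.6939 = 0.3061 bits/use


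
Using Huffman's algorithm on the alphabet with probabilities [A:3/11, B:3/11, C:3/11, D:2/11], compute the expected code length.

Huffman tree construction:
Combine smallest probabilities repeatedly
Resulting codes:
  A: 01 (length 2)
  B: 10 (length 2)
  C: 11 (length 2)
  D: 00 (length 2)
Average length = Σ p(s) × length(s) = 2.0000 bits


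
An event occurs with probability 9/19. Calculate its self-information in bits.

Information content I(x) = -log₂(p(x))
I = -log₂(9/19) = -log₂(0.4737)
I = 1.0780 bits


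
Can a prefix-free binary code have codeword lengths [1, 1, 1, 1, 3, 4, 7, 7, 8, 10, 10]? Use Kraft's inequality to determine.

Kraft inequality: Σ 2^(-l_i) ≤ 1 for prefix-free code
Calculating: 2^(-1) + 2^(-1) + 2^(-1) + 2^(-1) + 2^(-3) + 2^(-4) + 2^(-7) + 2^(-7) + 2^(-8) + 2^(-10) + 2^(-10)
= 0.5 + 0.5 + 0.5 + 0.5 + 0.125 + 0.0625 + 0.0078125 + 0.0078125 + 0.00390625 + 0.0009765625 + 0.0009765625
= 2.2090
Since 2.2090 > 1, prefix-free code does not exist


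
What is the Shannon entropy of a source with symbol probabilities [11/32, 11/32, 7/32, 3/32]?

H(X) = -Σ p(x) log₂ p(x)
  -11/32 × log₂(11/32) = 0.5296
  -11/32 × log₂(11/32) = 0.5296
  -7/32 × log₂(7/32) = 0.4796
  -3/32 × log₂(3/32) = 0.3202
H(X) = 1.8589 bits


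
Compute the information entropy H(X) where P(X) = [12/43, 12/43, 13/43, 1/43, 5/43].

H(X) = -Σ p(x) log₂ p(x)
  -12/43 × log₂(12/43) = 0.5139
  -12/43 × log₂(12/43) = 0.5139
  -13/43 × log₂(13/43) = 0.5218
  -1/43 × log₂(1/43) = 0.1262
  -5/43 × log₂(5/43) = 0.3610
H(X) = 2.0366 bits


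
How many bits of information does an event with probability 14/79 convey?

Information content I(x) = -log₂(p(x))
I = -log₂(14/79) = -log₂(0.1772)
I = 2.4964 bits


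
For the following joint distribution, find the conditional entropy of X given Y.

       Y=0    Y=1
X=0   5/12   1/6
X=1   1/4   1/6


H(X|Y) = Σ_y p(y) H(X|Y=y)
  p(Y=0) = 2/3, H(X|Y=0) = 0.9544
  p(Y=1) = 1/3, H(X|Y=1) = 1.0000
H(X|Y) = 0.6667×0.9544 + 0.3333×1.0000 = 0.9696 bits


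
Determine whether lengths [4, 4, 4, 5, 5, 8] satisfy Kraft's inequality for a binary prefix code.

Kraft inequality: Σ 2^(-l_i) ≤ 1 for prefix-free code
Calculating: 2^(-4) + 2^(-4) + 2^(-4) + 2^(-5) + 2^(-5) + 2^(-8)
= 0.0625 + 0.0625 + 0.0625 + 0.03125 + 0.03125 + 0.00390625
= 0.2539
Since 0.2539 ≤ 1, prefix-free code exists


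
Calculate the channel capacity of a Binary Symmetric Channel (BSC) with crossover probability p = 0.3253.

For BSC with error probability p:
C = 1 - H(p) where H(p) is binary entropy
H(0.3253) = -0.3253 × log₂(0.3253) - 0.6747 × log₂(0.6747)
H(p) = 0.9101
C = 1 - 0.9101 = 0.0899 bits/use


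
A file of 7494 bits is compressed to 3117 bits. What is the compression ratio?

Compression ratio = Original / Compressed
= 7494 / 3117 = 2.40:1


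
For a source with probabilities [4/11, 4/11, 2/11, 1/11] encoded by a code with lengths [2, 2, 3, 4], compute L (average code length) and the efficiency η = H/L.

Average length L = Σ p_i × l_i = 2.3636 bits
Entropy H = 1.8231 bits
Efficiency η = H/L × 100% = 77.13%


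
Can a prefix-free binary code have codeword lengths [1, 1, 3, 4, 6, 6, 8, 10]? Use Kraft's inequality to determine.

Kraft inequality: Σ 2^(-l_i) ≤ 1 for prefix-free code
Calculating: 2^(-1) + 2^(-1) + 2^(-3) + 2^(-4) + 2^(-6) + 2^(-6) + 2^(-8) + 2^(-10)
= 0.5 + 0.5 + 0.125 + 0.0625 + 0.015625 + 0.015625 + 0.00390625 + 0.0009765625
= 1.2236
Since 1.2236 > 1, prefix-free code does not exist


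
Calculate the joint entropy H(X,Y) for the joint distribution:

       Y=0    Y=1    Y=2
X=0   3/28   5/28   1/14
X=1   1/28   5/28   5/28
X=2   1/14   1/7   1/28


H(X,Y) = -Σ p(x,y) log₂ p(x,y)
  p(0,0)=3/28: -0.1071 × log₂(0.1071) = 0.3453
  p(0,1)=5/28: -0.1786 × log₂(0.1786) = 0.4438
  p(0,2)=1/14: -0.0714 × log₂(0.0714) = 0.2720
  p(1,0)=1/28: -0.0357 × log₂(0.0357) = 0.1717
  p(1,1)=5/28: -0.1786 × log₂(0.1786) = 0.4438
  p(1,2)=5/28: -0.1786 × log₂(0.1786) = 0.4438
  p(2,0)=1/14: -0.0714 × log₂(0.0714) = 0.2720
  p(2,1)=1/7: -0.1429 × log₂(0.1429) = 0.4011
  p(2,2)=1/28: -0.0357 × log₂(0.0357) = 0.1717
H(X,Y) = 2.9651 bits


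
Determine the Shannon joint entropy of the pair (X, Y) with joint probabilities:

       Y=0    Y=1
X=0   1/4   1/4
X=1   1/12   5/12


H(X,Y) = -Σ p(x,y) log₂ p(x,y)
  p(0,0)=1/4: -0.2500 × log₂(0.2500) = 0.5000
  p(0,1)=1/4: -0.2500 × log₂(0.2500) = 0.5000
  p(1,0)=1/12: -0.0833 × log₂(0.0833) = 0.2987
  p(1,1)=5/12: -0.4167 × log₂(0.4167) = 0.5263
H(X,Y) = 1.8250 bits


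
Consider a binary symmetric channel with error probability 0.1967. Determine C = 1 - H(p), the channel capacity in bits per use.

For BSC with error probability p:
C = 1 - H(p) where H(p) is binary entropy
H(0.1967) = -0.1967 × log₂(0.1967) - 0.8033 × log₂(0.8033)
H(p) = 0.7153
C = 1 - 0.7153 = 0.2847 bits/use


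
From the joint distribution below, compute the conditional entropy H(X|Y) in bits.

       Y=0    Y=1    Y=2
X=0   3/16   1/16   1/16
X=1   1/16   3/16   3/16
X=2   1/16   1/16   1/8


H(X|Y) = Σ_y p(y) H(X|Y=y)
  p(Y=0) = 5/16, H(X|Y=0) = 1.3710
  p(Y=1) = 5/16, H(X|Y=1) = 1.3710
  p(Y=2) = 3/8, H(X|Y=2) = 1.4591
H(X|Y) = 0.3125×1.3710 + 0.3125×1.3710 + 0.3750×1.4591 = 1.4040 bits


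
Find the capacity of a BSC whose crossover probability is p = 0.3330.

For BSC with error probability p:
C = 1 - H(p) where H(p) is binary entropy
H(0.3330) = -0.3330 × log₂(0.3330) - 0.6670 × log₂(0.6670)
H(p) = 0.9180
C = 1 - 0.9180 = 0.0820 bits/use


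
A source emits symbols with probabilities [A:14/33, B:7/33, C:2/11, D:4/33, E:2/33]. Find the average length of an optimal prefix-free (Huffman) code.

Huffman tree construction:
Combine smallest probabilities repeatedly
Resulting codes:
  A: 0 (length 1)
  B: 10 (length 2)
  C: 110 (length 3)
  D: 1111 (length 4)
  E: 1110 (length 4)
Average length = Σ p(s) × length(s) = 2.1212 bits


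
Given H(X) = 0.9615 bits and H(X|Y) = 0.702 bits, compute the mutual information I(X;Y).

I(X;Y) = H(X) - H(X|Y)
I(X;Y) = 0.9615 - 0.702 = 0.2595 bits


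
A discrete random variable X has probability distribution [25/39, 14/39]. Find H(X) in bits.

H(X) = -Σ p(x) log₂ p(x)
  -25/39 × log₂(25/39) = 0.4112
  -14/39 × log₂(14/39) = 0.5306
H(X) = 0.9418 bits


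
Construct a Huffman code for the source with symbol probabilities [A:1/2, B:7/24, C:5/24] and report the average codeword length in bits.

Huffman tree construction:
Combine smallest probabilities repeatedly
Resulting codes:
  A: 0 (length 1)
  B: 11 (length 2)
  C: 10 (length 2)
Average length = Σ p(s) × length(s) = 1.5000 bits


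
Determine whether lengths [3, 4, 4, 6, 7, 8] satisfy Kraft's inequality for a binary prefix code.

Kraft inequality: Σ 2^(-l_i) ≤ 1 for prefix-free code
Calculating: 2^(-3) + 2^(-4) + 2^(-4) + 2^(-6) + 2^(-7) + 2^(-8)
= 0.125 + 0.0625 + 0.0625 + 0.015625 + 0.0078125 + 0.00390625
= 0.2773
Since 0.2773 ≤ 1, prefix-free code exists


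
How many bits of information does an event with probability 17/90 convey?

Information content I(x) = -log₂(p(x))
I = -log₂(17/90) = -log₂(0.1889)
I = 2.4044 bits


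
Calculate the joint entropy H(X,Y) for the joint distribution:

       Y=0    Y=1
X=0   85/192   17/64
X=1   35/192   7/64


H(X,Y) = -Σ p(x,y) log₂ p(x,y)
  p(0,0)=85/192: -0.4427 × log₂(0.4427) = 0.5204
  p(0,1)=17/64: -0.2656 × log₂(0.2656) = 0.5080
  p(1,0)=35/192: -0.1823 × log₂(0.1823) = 0.4476
  p(1,1)=7/64: -0.1094 × log₂(0.1094) = 0.3492
H(X,Y) = 1.8253 bits


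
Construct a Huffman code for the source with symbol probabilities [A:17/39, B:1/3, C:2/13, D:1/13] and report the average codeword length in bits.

Huffman tree construction:
Combine smallest probabilities repeatedly
Resulting codes:
  A: 0 (length 1)
  B: 11 (length 2)
  C: 101 (length 3)
  D: 100 (length 3)
Average length = Σ p(s) × length(s) = 1.7949 bits


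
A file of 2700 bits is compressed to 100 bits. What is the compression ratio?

Compression ratio = Original / Compressed
= 2700 / 100 = 27.00:1


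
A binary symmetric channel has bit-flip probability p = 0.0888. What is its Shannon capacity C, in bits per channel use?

For BSC with error probability p:
C = 1 - H(p) where H(p) is binary entropy
H(0.0888) = -0.0888 × log₂(0.0888) - 0.9112 × log₂(0.9112)
H(p) = 0.4325
C = 1 - 0.4325 = 0.5675 bits/use


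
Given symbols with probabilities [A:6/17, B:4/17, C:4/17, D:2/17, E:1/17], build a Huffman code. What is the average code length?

Huffman tree construction:
Combine smallest probabilities repeatedly
Resulting codes:
  A: 11 (length 2)
  B: 01 (length 2)
  C: 10 (length 2)
  D: 001 (length 3)
  E: 000 (length 3)
Average length = Σ p(s) × length(s) = 2.1765 bits


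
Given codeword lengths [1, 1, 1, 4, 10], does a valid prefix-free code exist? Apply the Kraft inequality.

Kraft inequality: Σ 2^(-l_i) ≤ 1 for prefix-free code
Calculating: 2^(-1) + 2^(-1) + 2^(-1) + 2^(-4) + 2^(-10)
= 0.5 + 0.5 + 0.5 + 0.0625 + 0.0009765625
= 1.5635
Since 1.5635 > 1, prefix-free code does not exist


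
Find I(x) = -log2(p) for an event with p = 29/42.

Information content I(x) = -log₂(p(x))
I = -log₂(29/42) = -log₂(0.6905)
I = 0.5343 bits


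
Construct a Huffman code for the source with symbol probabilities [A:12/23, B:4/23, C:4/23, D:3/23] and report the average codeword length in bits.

Huffman tree construction:
Combine smallest probabilities repeatedly
Resulting codes:
  A: 1 (length 1)
  B: 011 (length 3)
  C: 00 (length 2)
  D: 010 (length 3)
Average length = Σ p(s) × length(s) = 1.7826 bits


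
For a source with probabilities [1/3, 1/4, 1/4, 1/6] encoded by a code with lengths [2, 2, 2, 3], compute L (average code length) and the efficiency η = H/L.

Average length L = Σ p_i × l_i = 2.1667 bits
Entropy H = 1.9591 bits
Efficiency η = H/L × 100% = 90.42%


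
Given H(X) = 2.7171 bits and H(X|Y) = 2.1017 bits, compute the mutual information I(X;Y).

I(X;Y) = H(X) - H(X|Y)
I(X;Y) = 2.7171 - 2.1017 = 0.6154 bits


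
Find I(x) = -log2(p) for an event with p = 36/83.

Information content I(x) = -log₂(p(x))
I = -log₂(36/83) = -log₂(0.4337)
I = 1.2051 bits


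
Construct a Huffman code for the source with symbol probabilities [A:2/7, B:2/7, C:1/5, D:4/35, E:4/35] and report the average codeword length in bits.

Huffman tree construction:
Combine smallest probabilities repeatedly
Resulting codes:
  A: 10 (length 2)
  B: 11 (length 2)
  C: 00 (length 2)
  D: 010 (length 3)
  E: 011 (length 3)
Average length = Σ p(s) × length(s) = 2.2286 bits


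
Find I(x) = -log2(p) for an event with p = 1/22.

Information content I(x) = -log₂(p(x))
I = -log₂(1/22) = -log₂(0.0455)
I = 4.4594 bits


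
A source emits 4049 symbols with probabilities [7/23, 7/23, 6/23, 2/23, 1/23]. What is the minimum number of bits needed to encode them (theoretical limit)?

Entropy H = 2.0534 bits/symbol
Minimum bits = H × n = 2.0534 × 4049
= 8314.39 bits


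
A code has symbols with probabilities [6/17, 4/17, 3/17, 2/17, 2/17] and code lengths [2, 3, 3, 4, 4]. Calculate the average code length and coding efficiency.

Average length L = Σ p_i × l_i = 2.8824 bits
Entropy H = 2.1895 bits
Efficiency η = H/L × 100% = 75.96%


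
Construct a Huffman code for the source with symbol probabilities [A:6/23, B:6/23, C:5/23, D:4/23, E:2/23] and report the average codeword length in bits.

Huffman tree construction:
Combine smallest probabilities repeatedly
Resulting codes:
  A: 01 (length 2)
  B: 10 (length 2)
  C: 00 (length 2)
  D: 111 (length 3)
  E: 110 (length 3)
Average length = Σ p(s) × length(s) = 2.2609 bits


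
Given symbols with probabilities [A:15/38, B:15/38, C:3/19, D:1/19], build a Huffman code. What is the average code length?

Huffman tree construction:
Combine smallest probabilities repeatedly
Resulting codes:
  A: 11 (length 2)
  B: 0 (length 1)
  C: 101 (length 3)
  D: 100 (length 3)
Average length = Σ p(s) × length(s) = 1.8158 bits


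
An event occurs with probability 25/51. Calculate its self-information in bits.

Information content I(x) = -log₂(p(x))
I = -log₂(25/51) = -log₂(0.4902)
I = 1.0286 bits


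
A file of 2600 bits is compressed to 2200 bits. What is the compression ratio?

Compression ratio = Original / Compressed
= 2600 / 2200 = 1.18:1


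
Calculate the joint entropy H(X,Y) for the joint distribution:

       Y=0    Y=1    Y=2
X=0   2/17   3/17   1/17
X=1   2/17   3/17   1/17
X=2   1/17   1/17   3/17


H(X,Y) = -Σ p(x,y) log₂ p(x,y)
  p(0,0)=2/17: -0.1176 × log₂(0.1176) = 0.3632
  p(0,1)=3/17: -0.1765 × log₂(0.1765) = 0.4416
  p(0,2)=1/17: -0.0588 × log₂(0.0588) = 0.2404
  p(1,0)=2/17: -0.1176 × log₂(0.1176) = 0.3632
  p(1,1)=3/17: -0.1765 × log₂(0.1765) = 0.4416
  p(1,2)=1/17: -0.0588 × log₂(0.0588) = 0.2404
  p(2,0)=1/17: -0.0588 × log₂(0.0588) = 0.2404
  p(2,1)=1/17: -0.0588 × log₂(0.0588) = 0.2404
  p(2,2)=3/17: -0.1765 × log₂(0.1765) = 0.4416
H(X,Y) = 3.0131 bits


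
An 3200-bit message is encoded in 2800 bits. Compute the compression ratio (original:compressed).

Compression ratio = Original / Compressed
= 3200 / 2800 = 1.14:1


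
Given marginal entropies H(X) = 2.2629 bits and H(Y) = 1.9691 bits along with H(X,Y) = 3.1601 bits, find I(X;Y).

I(X;Y) = H(X) + H(Y) - H(X,Y)
I(X;Y) = 2.2629 + 1.9691 - 3.1601 = 1.0719 bits


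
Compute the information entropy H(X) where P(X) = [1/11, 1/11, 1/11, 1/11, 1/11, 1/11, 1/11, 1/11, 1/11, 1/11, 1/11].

H(X) = -Σ p(x) log₂ p(x)
  -1/11 × log₂(1/11) = 0.3145
  -1/11 × log₂(1/11) = 0.3145
  -1/11 × log₂(1/11) = 0.3145
  -1/11 × log₂(1/11) = 0.3145
  -1/11 × log₂(1/11) = 0.3145
  -1/11 × log₂(1/11) = 0.3145
  -1/11 × log₂(1/11) = 0.3145
  -1/11 × log₂(1/11) = 0.3145
  -1/11 × log₂(1/11) = 0.3145
  -1/11 × log₂(1/11) = 0.3145
  -1/11 × log₂(1/11) = 0.3145
H(X) = 3.4594 bits


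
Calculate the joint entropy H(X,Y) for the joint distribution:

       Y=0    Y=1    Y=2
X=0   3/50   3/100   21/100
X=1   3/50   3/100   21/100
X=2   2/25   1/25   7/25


H(X,Y) = -Σ p(x,y) log₂ p(x,y)
  p(0,0)=3/50: -0.0600 × log₂(0.0600) = 0.2435
  p(0,1)=3/100: -0.0300 × log₂(0.0300) = 0.1518
  p(0,2)=21/100: -0.2100 × log₂(0.2100) = 0.4728
  p(1,0)=3/50: -0.0600 × log₂(0.0600) = 0.2435
  p(1,1)=3/100: -0.0300 × log₂(0.0300) = 0.1518
  p(1,2)=21/100: -0.2100 × log₂(0.2100) = 0.4728
  p(2,0)=2/25: -0.0800 × log₂(0.0800) = 0.2915
  p(2,1)=1/25: -0.0400 × log₂(0.0400) = 0.1858
  p(2,2)=7/25: -0.2800 × log₂(0.2800) = 0.5142
H(X,Y) = 2.7277 bits


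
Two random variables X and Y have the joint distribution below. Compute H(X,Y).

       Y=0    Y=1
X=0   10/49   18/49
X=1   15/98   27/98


H(X,Y) = -Σ p(x,y) log₂ p(x,y)
  p(0,0)=10/49: -0.2041 × log₂(0.2041) = 0.4679
  p(0,1)=18/49: -0.3673 × log₂(0.3673) = 0.5307
  p(1,0)=15/98: -0.1531 × log₂(0.1531) = 0.4145
  p(1,1)=27/98: -0.2755 × log₂(0.2755) = 0.5124
H(X,Y) = 1.9255 bits


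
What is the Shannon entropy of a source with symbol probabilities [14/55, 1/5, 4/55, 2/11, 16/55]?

H(X) = -Σ p(x) log₂ p(x)
  -14/55 × log₂(14/55) = 0.5025
  -1/5 × log₂(1/5) = 0.4644
  -4/55 × log₂(4/55) = 0.2750
  -2/11 × log₂(2/11) = 0.4472
  -16/55 × log₂(16/55) = 0.5182
H(X) = 2.2073 bits


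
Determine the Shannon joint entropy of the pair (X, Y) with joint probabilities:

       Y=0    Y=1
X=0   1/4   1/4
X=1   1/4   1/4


H(X,Y) = -Σ p(x,y) log₂ p(x,y)
  p(0,0)=1/4: -0.2500 × log₂(0.2500) = 0.5000
  p(0,1)=1/4: -0.2500 × log₂(0.2500) = 0.5000
  p(1,0)=1/4: -0.2500 × log₂(0.2500) = 0.5000
  p(1,1)=1/4: -0.2500 × log₂(0.2500) = 0.5000
H(X,Y) = 2.0000 bits


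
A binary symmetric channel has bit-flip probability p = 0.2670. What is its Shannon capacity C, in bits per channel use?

For BSC with error probability p:
C = 1 - H(p) where H(p) is binary entropy
H(0.2670) = -0.2670 × log₂(0.2670) - 0.7330 × log₂(0.7330)
H(p) = 0.8371
C = 1 - 0.8371 = 0.1629 bits/use


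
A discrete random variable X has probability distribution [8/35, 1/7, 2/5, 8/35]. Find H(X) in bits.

H(X) = -Σ p(x) log₂ p(x)
  -8/35 × log₂(8/35) = 0.4867
  -1/7 × log₂(1/7) = 0.4011
  -2/5 × log₂(2/5) = 0.5288
  -8/35 × log₂(8/35) = 0.4867
H(X) = 1.9032 bits


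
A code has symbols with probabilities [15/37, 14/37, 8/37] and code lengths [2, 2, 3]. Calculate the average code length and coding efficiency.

Average length L = Σ p_i × l_i = 2.2162 bits
Entropy H = 1.5363 bits
Efficiency η = H/L × 100% = 69.32%


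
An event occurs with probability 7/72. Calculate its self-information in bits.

Information content I(x) = -log₂(p(x))
I = -log₂(7/72) = -log₂(0.0972)
I = 3.3626 bits


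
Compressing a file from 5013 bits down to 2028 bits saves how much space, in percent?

Space savings = (1 - Compressed/Original) × 100%
= (1 - 2028/5013) × 100%
= 59.55%


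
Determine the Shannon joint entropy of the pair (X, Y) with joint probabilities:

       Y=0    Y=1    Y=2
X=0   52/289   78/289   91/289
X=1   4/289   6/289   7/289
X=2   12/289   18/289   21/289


H(X,Y) = -Σ p(x,y) log₂ p(x,y)
  p(0,0)=52/289: -0.1799 × log₂(0.1799) = 0.4452
  p(0,1)=78/289: -0.2699 × log₂(0.2699) = 0.5100
  p(0,2)=91/289: -0.3149 × log₂(0.3149) = 0.5249
  p(1,0)=4/289: -0.0138 × log₂(0.0138) = 0.0855
  p(1,1)=6/289: -0.0208 × log₂(0.0208) = 0.1161
  p(1,2)=7/289: -0.0242 × log₂(0.0242) = 0.1300
  p(2,0)=12/289: -0.0415 × log₂(0.0415) = 0.1906
  p(2,1)=18/289: -0.0623 × log₂(0.0623) = 0.2494
  p(2,2)=21/289: -0.0727 × log₂(0.0727) = 0.2749
H(X,Y) = 2.5266 bits


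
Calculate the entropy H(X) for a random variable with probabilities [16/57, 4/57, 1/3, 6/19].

H(X) = -Σ p(x) log₂ p(x)
  -16/57 × log₂(16/57) = 0.5145
  -4/57 × log₂(4/57) = 0.2690
  -1/3 × log₂(1/3) = 0.5283
  -6/19 × log₂(6/19) = 0.5251
H(X) = 1.8369 bits


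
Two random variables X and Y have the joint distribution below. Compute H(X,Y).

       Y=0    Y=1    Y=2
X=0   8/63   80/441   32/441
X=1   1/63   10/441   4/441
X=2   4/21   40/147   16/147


H(X,Y) = -Σ p(x,y) log₂ p(x,y)
  p(0,0)=8/63: -0.1270 × log₂(0.1270) = 0.3781
  p(0,1)=80/441: -0.1814 × log₂(0.1814) = 0.4467
  p(0,2)=32/441: -0.0726 × log₂(0.0726) = 0.2746
  p(1,0)=1/63: -0.0159 × log₂(0.0159) = 0.0949
  p(1,1)=10/441: -0.0227 × log₂(0.0227) = 0.1239
  p(1,2)=4/441: -0.0091 × log₂(0.0091) = 0.0615
  p(2,0)=4/21: -0.1905 × log₂(0.1905) = 0.4557
  p(2,1)=40/147: -0.2721 × log₂(0.2721) = 0.5110
  p(2,2)=16/147: -0.1088 × log₂(0.1088) = 0.3483
H(X,Y) = 2.6946 bits


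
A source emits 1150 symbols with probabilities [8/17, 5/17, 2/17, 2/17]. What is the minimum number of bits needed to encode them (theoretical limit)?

Entropy H = 1.7575 bits/symbol
Minimum bits = H × n = 1.7575 × 1150
= 2021.11 bits


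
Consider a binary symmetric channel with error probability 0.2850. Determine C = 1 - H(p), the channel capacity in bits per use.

For BSC with error probability p:
C = 1 - H(p) where H(p) is binary entropy
H(0.2850) = -0.2850 × log₂(0.2850) - 0.7150 × log₂(0.7150)
H(p) = 0.8622
C = 1 - 0.8622 = 0.1378 bits/use


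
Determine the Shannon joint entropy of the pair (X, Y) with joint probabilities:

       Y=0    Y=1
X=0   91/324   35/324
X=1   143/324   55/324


H(X,Y) = -Σ p(x,y) log₂ p(x,y)
  p(0,0)=91/324: -0.2809 × log₂(0.2809) = 0.5146
  p(0,1)=35/324: -0.1080 × log₂(0.1080) = 0.3468
  p(1,0)=143/324: -0.4414 × log₂(0.4414) = 0.5208
  p(1,1)=55/324: -0.1698 × log₂(0.1698) = 0.4343
H(X,Y) = 1.8165 bits


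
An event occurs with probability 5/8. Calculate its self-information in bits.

Information content I(x) = -log₂(p(x))
I = -log₂(5/8) = -log₂(0.6250)
I = 0.6781 bits


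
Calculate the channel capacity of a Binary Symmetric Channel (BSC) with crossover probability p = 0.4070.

For BSC with error probability p:
C = 1 - H(p) where H(p) is binary entropy
H(0.4070) = -0.4070 × log₂(0.4070) - 0.5930 × log₂(0.5930)
H(p) = 0.9749
C = 1 - 0.9749 = 0.0251 bits/use


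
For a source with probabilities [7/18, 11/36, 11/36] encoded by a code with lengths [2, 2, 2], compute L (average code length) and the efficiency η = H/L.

Average length L = Σ p_i × l_i = 2.0000 bits
Entropy H = 1.5752 bits
Efficiency η = H/L × 100% = 78.76%


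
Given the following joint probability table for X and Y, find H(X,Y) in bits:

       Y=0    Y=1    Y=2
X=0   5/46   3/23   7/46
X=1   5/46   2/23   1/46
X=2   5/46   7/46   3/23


H(X,Y) = -Σ p(x,y) log₂ p(x,y)
  p(0,0)=5/46: -0.1087 × log₂(0.1087) = 0.3480
  p(0,1)=3/23: -0.1304 × log₂(0.1304) = 0.3833
  p(0,2)=7/46: -0.1522 × log₂(0.1522) = 0.4133
  p(1,0)=5/46: -0.1087 × log₂(0.1087) = 0.3480
  p(1,1)=2/23: -0.0870 × log₂(0.0870) = 0.3064
  p(1,2)=1/46: -0.0217 × log₂(0.0217) = 0.1201
  p(2,0)=5/46: -0.1087 × log₂(0.1087) = 0.3480
  p(2,1)=7/46: -0.1522 × log₂(0.1522) = 0.4133
  p(2,2)=3/23: -0.1304 × log₂(0.1304) = 0.3833
H(X,Y) = 3.0637 bits


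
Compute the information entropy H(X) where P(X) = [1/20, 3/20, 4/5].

H(X) = -Σ p(x) log₂ p(x)
  -1/20 × log₂(1/20) = 0.2161
  -3/20 × log₂(3/20) = 0.4105
  -4/5 × log₂(4/5) = 0.2575
H(X) = 0.8842 bits


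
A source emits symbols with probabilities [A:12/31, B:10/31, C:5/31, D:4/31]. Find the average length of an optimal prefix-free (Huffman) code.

Huffman tree construction:
Combine smallest probabilities repeatedly
Resulting codes:
  A: 0 (length 1)
  B: 11 (length 2)
  C: 101 (length 3)
  D: 100 (length 3)
Average length = Σ p(s) × length(s) = 1.9032 bits


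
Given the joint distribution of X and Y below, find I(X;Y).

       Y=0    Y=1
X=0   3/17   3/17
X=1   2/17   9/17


H(X) = 0.9367, H(Y) = 0.8740, H(X,Y) = 1.7322
I(X;Y) = H(X) + H(Y) - H(X,Y) = 0.0784 bits


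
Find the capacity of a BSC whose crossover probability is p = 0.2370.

For BSC with error probability p:
C = 1 - H(p) where H(p) is binary entropy
H(0.2370) = -0.2370 × log₂(0.2370) - 0.7630 × log₂(0.7630)
H(p) = 0.7900
C = 1 - 0.7900 = 0.2100 bits/use


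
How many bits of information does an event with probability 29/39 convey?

Information content I(x) = -log₂(p(x))
I = -log₂(29/39) = -log₂(0.7436)
I = 0.4274 bits


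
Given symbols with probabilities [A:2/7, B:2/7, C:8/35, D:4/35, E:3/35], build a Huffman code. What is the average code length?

Huffman tree construction:
Combine smallest probabilities repeatedly
Resulting codes:
  A: 10 (length 2)
  B: 11 (length 2)
  C: 01 (length 2)
  D: 001 (length 3)
  E: 000 (length 3)
Average length = Σ p(s) × length(s) = 2.2000 bits


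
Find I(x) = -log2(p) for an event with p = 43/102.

Information content I(x) = -log₂(p(x))
I = -log₂(43/102) = -log₂(0.4216)
I = 1.2462 bits


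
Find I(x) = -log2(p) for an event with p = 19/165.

Information content I(x) = -log₂(p(x))
I = -log₂(19/165) = -log₂(0.1152)
I = 3.1184 bits


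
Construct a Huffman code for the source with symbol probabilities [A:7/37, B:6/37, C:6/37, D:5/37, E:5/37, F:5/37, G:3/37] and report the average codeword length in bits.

Huffman tree construction:
Combine smallest probabilities repeatedly
Resulting codes:
  A: 00 (length 2)
  B: 110 (length 3)
  C: 111 (length 3)
  D: 011 (length 3)
  E: 100 (length 3)
  F: 101 (length 3)
  G: 010 (length 3)
Average length = Σ p(s) × length(s) = 2.8108 bits


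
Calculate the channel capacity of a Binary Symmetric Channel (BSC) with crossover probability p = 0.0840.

For BSC with error probability p:
C = 1 - H(p) where H(p) is binary entropy
H(0.0840) = -0.0840 × log₂(0.0840) - 0.9160 × log₂(0.9160)
H(p) = 0.4161
C = 1 - 0.4161 = 0.5839 bits/use


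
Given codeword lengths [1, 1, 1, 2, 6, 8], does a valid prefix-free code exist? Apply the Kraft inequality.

Kraft inequality: Σ 2^(-l_i) ≤ 1 for prefix-free code
Calculating: 2^(-1) + 2^(-1) + 2^(-1) + 2^(-2) + 2^(-6) + 2^(-8)
= 0.5 + 0.5 + 0.5 + 0.25 + 0.015625 + 0.00390625
= 1.7695
Since 1.7695 > 1, prefix-free code does not exist


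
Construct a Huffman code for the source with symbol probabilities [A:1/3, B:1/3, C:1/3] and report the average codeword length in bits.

Huffman tree construction:
Combine smallest probabilities repeatedly
Resulting codes:
  A: 10 (length 2)
  B: 11 (length 2)
  C: 0 (length 1)
Average length = Σ p(s) × length(s) = 1.6667 bits


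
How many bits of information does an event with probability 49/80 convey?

Information content I(x) = -log₂(p(x))
I = -log₂(49/80) = -log₂(0.6125)
I = 0.7072 bits


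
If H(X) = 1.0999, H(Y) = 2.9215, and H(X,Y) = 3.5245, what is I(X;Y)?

I(X;Y) = H(X) + H(Y) - H(X,Y)
I(X;Y) = 1.0999 + 2.9215 - 3.5245 = 0.4969 bits


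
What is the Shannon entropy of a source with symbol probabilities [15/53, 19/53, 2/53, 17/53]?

H(X) = -Σ p(x) log₂ p(x)
  -15/53 × log₂(15/53) = 0.5154
  -19/53 × log₂(19/53) = 0.5306
  -2/53 × log₂(2/53) = 0.1784
  -17/53 × log₂(17/53) = 0.5262
H(X) = 1.7505 bits


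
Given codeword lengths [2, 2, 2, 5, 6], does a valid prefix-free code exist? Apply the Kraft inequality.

Kraft inequality: Σ 2^(-l_i) ≤ 1 for prefix-free code
Calculating: 2^(-2) + 2^(-2) + 2^(-2) + 2^(-5) + 2^(-6)
= 0.25 + 0.25 + 0.25 + 0.03125 + 0.015625
= 0.7969
Since 0.7969 ≤ 1, prefix-free code exists


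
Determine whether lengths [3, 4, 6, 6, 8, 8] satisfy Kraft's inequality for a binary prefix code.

Kraft inequality: Σ 2^(-l_i) ≤ 1 for prefix-free code
Calculating: 2^(-3) + 2^(-4) + 2^(-6) + 2^(-6) + 2^(-8) + 2^(-8)
= 0.125 + 0.0625 + 0.015625 + 0.015625 + 0.00390625 + 0.00390625
= 0.2266
Since 0.2266 ≤ 1, prefix-free code exists


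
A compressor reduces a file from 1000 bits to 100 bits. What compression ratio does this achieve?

Compression ratio = Original / Compressed
= 1000 / 100 = 10.00:1


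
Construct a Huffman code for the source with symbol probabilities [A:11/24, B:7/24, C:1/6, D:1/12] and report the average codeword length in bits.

Huffman tree construction:
Combine smallest probabilities repeatedly
Resulting codes:
  A: 0 (length 1)
  B: 11 (length 2)
  C: 101 (length 3)
  D: 100 (length 3)
Average length = Σ p(s) × length(s) = 1.7917 bits


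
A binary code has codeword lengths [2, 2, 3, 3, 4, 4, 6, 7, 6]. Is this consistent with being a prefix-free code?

Kraft inequality: Σ 2^(-l_i) ≤ 1 for prefix-free code
Calculating: 2^(-2) + 2^(-2) + 2^(-3) + 2^(-3) + 2^(-4) + 2^(-4) + 2^(-6) + 2^(-7) + 2^(-6)
= 0.25 + 0.25 + 0.125 + 0.125 + 0.0625 + 0.0625 + 0.015625 + 0.0078125 + 0.015625
= 0.9141
Since 0.9141 ≤ 1, prefix-free code exists


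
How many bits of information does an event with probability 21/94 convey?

Information content I(x) = -log₂(p(x))
I = -log₂(21/94) = -log₂(0.2234)
I = 2.1623 bits


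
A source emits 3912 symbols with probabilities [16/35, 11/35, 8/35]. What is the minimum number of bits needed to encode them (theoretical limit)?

Entropy H = 1.5277 bits/symbol
Minimum bits = H × n = 1.5277 × 3912
= 5976.55 bits


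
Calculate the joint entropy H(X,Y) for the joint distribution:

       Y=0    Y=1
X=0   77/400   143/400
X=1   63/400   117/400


H(X,Y) = -Σ p(x,y) log₂ p(x,y)
  p(0,0)=77/400: -0.1925 × log₂(0.1925) = 0.4576
  p(0,1)=143/400: -0.3575 × log₂(0.3575) = 0.5305
  p(1,0)=63/400: -0.1575 × log₂(0.1575) = 0.4200
  p(1,1)=117/400: -0.2925 × log₂(0.2925) = 0.5187
H(X,Y) = 1.9268 bits


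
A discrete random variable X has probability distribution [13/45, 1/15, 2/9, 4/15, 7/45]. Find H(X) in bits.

H(X) = -Σ p(x) log₂ p(x)
  -13/45 × log₂(13/45) = 0.5175
  -1/15 × log₂(1/15) = 0.2605
  -2/9 × log₂(2/9) = 0.4822
  -4/15 × log₂(4/15) = 0.5085
  -7/45 × log₂(7/45) = 0.4176
H(X) = 2.1863 bits


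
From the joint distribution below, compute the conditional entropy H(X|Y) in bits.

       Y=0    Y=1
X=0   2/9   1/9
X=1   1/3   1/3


H(X|Y) = Σ_y p(y) H(X|Y=y)
  p(Y=0) = 5/9, H(X|Y=0) = 0.9710
  p(Y=1) = 4/9, H(X|Y=1) = 0.8113
H(X|Y) = 0.5556×0.9710 + 0.4444×0.8113 = 0.9000 bits


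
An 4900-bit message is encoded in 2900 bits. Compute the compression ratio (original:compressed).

Compression ratio = Original / Compressed
= 4900 / 2900 = 1.69:1


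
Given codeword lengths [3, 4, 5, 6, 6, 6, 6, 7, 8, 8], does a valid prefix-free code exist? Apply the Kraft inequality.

Kraft inequality: Σ 2^(-l_i) ≤ 1 for prefix-free code
Calculating: 2^(-3) + 2^(-4) + 2^(-5) + 2^(-6) + 2^(-6) + 2^(-6) + 2^(-6) + 2^(-7) + 2^(-8) + 2^(-8)
= 0.125 + 0.0625 + 0.03125 + 0.015625 + 0.015625 + 0.015625 + 0.015625 + 0.0078125 + 0.00390625 + 0.00390625
= 0.2969
Since 0.2969 ≤ 1, prefix-free code exists


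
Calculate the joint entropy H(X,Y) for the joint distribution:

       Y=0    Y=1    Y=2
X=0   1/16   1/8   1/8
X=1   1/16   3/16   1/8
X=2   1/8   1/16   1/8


H(X,Y) = -Σ p(x,y) log₂ p(x,y)
  p(0,0)=1/16: -0.0625 × log₂(0.0625) = 0.2500
  p(0,1)=1/8: -0.1250 × log₂(0.1250) = 0.3750
  p(0,2)=1/8: -0.1250 × log₂(0.1250) = 0.3750
  p(1,0)=1/16: -0.0625 × log₂(0.0625) = 0.2500
  p(1,1)=3/16: -0.1875 × log₂(0.1875) = 0.4528
  p(1,2)=1/8: -0.1250 × log₂(0.1250) = 0.3750
  p(2,0)=1/8: -0.1250 × log₂(0.1250) = 0.3750
  p(2,1)=1/16: -0.0625 × log₂(0.0625) = 0.2500
  p(2,2)=1/8: -0.1250 × log₂(0.1250) = 0.3750
H(X,Y) = 3.0778 bits


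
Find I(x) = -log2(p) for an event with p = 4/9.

Information content I(x) = -log₂(p(x))
I = -log₂(4/9) = -log₂(0.4444)
I = 1.1699 bits


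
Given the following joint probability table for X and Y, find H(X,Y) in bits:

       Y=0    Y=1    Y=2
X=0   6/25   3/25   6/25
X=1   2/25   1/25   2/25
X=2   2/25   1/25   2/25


H(X,Y) = -Σ p(x,y) log₂ p(x,y)
  p(0,0)=6/25: -0.2400 × log₂(0.2400) = 0.4941
  p(0,1)=3/25: -0.1200 × log₂(0.1200) = 0.3671
  p(0,2)=6/25: -0.2400 × log₂(0.2400) = 0.4941
  p(1,0)=2/25: -0.0800 × log₂(0.0800) = 0.2915
  p(1,1)=1/25: -0.0400 × log₂(0.0400) = 0.1858
  p(1,2)=2/25: -0.0800 × log₂(0.0800) = 0.2915
  p(2,0)=2/25: -0.0800 × log₂(0.0800) = 0.2915
  p(2,1)=1/25: -0.0400 × log₂(0.0400) = 0.1858
  p(2,2)=2/25: -0.0800 × log₂(0.0800) = 0.2915
H(X,Y) = 2.8929 bits


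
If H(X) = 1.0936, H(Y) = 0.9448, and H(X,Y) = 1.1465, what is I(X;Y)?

I(X;Y) = H(X) + H(Y) - H(X,Y)
I(X;Y) = 1.0936 + 0.9448 - 1.1465 = 0.8919 bits


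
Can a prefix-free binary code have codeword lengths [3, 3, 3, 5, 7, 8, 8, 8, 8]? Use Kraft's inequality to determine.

Kraft inequality: Σ 2^(-l_i) ≤ 1 for prefix-free code
Calculating: 2^(-3) + 2^(-3) + 2^(-3) + 2^(-5) + 2^(-7) + 2^(-8) + 2^(-8) + 2^(-8) + 2^(-8)
= 0.125 + 0.125 + 0.125 + 0.03125 + 0.0078125 + 0.00390625 + 0.00390625 + 0.00390625 + 0.00390625
= 0.4297
Since 0.4297 ≤ 1, prefix-free code exists


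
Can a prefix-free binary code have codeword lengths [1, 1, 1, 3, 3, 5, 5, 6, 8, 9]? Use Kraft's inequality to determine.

Kraft inequality: Σ 2^(-l_i) ≤ 1 for prefix-free code
Calculating: 2^(-1) + 2^(-1) + 2^(-1) + 2^(-3) + 2^(-3) + 2^(-5) + 2^(-5) + 2^(-6) + 2^(-8) + 2^(-9)
= 0.5 + 0.5 + 0.5 + 0.125 + 0.125 + 0.03125 + 0.03125 + 0.015625 + 0.00390625 + 0.001953125
= 1.8340
Since 1.8340 > 1, prefix-free code does not exist


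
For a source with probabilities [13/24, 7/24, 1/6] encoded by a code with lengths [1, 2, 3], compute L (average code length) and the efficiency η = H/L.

Average length L = Σ p_i × l_i = 1.6250 bits
Entropy H = 1.4284 bits
Efficiency η = H/L × 100% = 87.90%


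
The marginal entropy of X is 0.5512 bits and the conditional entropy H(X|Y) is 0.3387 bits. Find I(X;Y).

I(X;Y) = H(X) - H(X|Y)
I(X;Y) = 0.5512 - 0.3387 = 0.2125 bits


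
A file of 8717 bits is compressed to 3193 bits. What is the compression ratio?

Compression ratio = Original / Compressed
= 8717 / 3193 = 2.73:1


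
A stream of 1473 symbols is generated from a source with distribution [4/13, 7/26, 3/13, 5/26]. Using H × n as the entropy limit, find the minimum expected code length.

Entropy H = 1.9785 bits/symbol
Minimum bits = H × n = 1.9785 × 1473
= 2914.30 bits


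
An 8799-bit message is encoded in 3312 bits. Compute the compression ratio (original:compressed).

Compression ratio = Original / Compressed
= 8799 / 3312 = 2.66:1


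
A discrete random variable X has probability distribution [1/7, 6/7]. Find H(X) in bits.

H(X) = -Σ p(x) log₂ p(x)
  -1/7 × log₂(1/7) = 0.4011
  -6/7 × log₂(6/7) = 0.1906
H(X) = 0.5917 bits
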